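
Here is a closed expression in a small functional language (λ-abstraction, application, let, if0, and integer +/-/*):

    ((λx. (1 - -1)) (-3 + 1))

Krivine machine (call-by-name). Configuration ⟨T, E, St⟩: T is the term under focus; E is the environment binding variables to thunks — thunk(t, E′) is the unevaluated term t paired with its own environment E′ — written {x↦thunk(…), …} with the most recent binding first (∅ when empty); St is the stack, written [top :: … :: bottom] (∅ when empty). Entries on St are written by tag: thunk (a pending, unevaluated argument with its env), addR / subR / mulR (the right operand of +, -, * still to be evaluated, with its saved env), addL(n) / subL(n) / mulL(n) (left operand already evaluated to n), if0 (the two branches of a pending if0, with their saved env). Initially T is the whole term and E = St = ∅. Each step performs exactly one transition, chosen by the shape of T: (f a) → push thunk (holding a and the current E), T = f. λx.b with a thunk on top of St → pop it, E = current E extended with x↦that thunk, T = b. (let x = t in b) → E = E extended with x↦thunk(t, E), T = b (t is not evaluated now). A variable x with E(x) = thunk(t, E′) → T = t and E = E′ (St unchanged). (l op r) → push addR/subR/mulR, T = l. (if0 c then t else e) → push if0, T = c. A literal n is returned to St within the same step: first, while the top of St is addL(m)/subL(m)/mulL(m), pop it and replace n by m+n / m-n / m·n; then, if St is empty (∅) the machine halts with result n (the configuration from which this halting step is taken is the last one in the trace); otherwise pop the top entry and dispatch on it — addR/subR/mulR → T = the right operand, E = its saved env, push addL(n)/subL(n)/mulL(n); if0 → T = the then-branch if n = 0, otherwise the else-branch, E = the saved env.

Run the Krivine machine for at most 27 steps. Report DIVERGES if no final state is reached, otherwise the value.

0. ⟨T=((λx. (1 - -1)) (-3 + 1)); E=∅; St=∅⟩
1. ⟨T=(λx. (1 - -1)); E=∅; St=[thunk]⟩
2. ⟨T=(1 - -1); E={x↦thunk((-3 + 1), ∅)}; St=∅⟩
3. ⟨T=1; E={x↦thunk((-3 + 1), ∅)}; St=[subR]⟩
4. ⟨T=-1; E={x↦thunk((-3 + 1), ∅)}; St=[subL(1)]⟩
→ final value 2

Answer: 2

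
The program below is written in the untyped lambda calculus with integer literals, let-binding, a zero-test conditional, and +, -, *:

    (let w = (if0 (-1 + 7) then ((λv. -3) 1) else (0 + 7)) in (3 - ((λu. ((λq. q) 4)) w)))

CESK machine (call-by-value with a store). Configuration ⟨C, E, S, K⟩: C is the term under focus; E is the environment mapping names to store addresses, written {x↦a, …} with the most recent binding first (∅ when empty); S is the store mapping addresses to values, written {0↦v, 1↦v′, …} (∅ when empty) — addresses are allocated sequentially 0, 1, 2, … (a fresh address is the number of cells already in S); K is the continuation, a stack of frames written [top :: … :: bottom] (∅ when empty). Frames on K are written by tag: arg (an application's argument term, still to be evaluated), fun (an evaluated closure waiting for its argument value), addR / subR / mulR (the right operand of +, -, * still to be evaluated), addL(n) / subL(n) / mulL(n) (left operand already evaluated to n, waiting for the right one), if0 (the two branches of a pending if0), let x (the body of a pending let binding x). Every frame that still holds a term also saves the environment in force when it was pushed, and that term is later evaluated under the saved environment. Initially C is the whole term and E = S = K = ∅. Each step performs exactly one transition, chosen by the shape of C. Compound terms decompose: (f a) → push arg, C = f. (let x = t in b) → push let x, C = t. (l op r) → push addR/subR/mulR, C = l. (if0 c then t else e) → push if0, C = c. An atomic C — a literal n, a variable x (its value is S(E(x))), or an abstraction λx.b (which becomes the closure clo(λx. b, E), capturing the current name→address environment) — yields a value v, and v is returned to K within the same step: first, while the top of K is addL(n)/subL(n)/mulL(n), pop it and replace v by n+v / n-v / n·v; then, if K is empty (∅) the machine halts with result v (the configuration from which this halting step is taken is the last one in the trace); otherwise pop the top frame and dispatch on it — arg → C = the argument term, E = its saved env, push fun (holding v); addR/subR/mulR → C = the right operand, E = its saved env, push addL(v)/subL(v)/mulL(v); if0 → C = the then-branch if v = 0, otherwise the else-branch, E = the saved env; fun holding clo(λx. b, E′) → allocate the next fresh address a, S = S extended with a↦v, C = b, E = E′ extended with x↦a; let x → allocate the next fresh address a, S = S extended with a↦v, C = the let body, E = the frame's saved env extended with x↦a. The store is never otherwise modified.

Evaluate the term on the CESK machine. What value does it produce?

0. <C=(let w = (if0 (-1 + 7) then ((λv. -3) 1) else (0 + 7)) in (3 - ((λu. ((λq. q) 4)) w))), E=∅, S=∅, K=∅>
1. <C=(if0 (-1 + 7) then ((λv. -3) 1) else (0 + 7)), E=∅, S=∅, K=[let w]>
2. <C=(-1 + 7), E=∅, S=∅, K=[if0 :: let w]>
3. <C=-1, E=∅, S=∅, K=[addR :: if0 :: let w]>
4. <C=7, E=∅, S=∅, K=[addL(-1) :: if0 :: let w]>
5. <C=(0 + 7), E=∅, S=∅, K=[let w]>
6. <C=0, E=∅, S=∅, K=[addR :: let w]>
7. <C=7, E=∅, S=∅, K=[addL(0) :: let w]>
8. <C=(3 - ((λu. ((λq. q) 4)) w)), E={w↦0}, S={0↦7}, K=∅>
9. <C=3, E={w↦0}, S={0↦7}, K=[subR]>
10. <C=((λu. ((λq. q) 4)) w), E={w↦0}, S={0↦7}, K=[subL(3)]>
11. <C=(λu. ((λq. q) 4)), E={w↦0}, S={0↦7}, K=[arg :: subL(3)]>
12. <C=w, E={w↦0}, S={0↦7}, K=[fun :: subL(3)]>
13. <C=((λq. q) 4), E={u↦1, w↦0}, S={0↦7, 1↦7}, K=[subL(3)]>
14. <C=(λq. q), E={u↦1, w↦0}, S={0↦7, 1↦7}, K=[arg :: subL(3)]>
15. <C=4, E={u↦1, w↦0}, S={0↦7, 1↦7}, K=[fun :: subL(3)]>
16. <C=q, E={q↦2, u↦1, w↦0}, S={0↦7, 1↦7, 2↦4}, K=[subL(3)]>
→ final value -1

Answer: -1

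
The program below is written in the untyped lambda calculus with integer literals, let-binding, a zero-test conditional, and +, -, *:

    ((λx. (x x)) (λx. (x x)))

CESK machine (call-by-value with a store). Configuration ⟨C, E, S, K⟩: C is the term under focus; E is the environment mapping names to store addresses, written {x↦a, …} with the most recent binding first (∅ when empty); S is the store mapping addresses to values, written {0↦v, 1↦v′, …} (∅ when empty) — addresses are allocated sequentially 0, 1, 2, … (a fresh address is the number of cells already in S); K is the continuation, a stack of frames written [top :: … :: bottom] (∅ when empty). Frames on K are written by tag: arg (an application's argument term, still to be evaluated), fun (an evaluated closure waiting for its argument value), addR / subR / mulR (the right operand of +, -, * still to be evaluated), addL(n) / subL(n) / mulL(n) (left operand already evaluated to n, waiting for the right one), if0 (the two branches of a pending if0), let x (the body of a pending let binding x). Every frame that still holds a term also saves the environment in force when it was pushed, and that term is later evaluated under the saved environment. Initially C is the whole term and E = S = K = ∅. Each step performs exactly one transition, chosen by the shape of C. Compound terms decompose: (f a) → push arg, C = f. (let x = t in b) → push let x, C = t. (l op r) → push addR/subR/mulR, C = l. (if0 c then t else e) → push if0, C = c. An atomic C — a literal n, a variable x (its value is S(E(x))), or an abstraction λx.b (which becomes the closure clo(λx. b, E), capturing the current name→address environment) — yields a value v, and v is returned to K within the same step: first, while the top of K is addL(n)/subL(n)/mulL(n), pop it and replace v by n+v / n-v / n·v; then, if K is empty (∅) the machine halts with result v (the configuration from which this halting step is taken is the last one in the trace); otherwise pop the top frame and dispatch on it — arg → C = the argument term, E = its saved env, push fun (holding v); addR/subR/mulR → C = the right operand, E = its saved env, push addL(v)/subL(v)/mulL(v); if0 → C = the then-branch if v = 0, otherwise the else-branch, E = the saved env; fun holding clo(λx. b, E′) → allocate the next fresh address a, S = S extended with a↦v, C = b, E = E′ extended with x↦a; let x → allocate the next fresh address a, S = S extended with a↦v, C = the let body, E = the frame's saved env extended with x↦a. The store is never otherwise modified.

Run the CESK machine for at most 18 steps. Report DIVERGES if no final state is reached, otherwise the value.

Answer: DIVERGES (no final state within 18 steps)

Machine steps:
0. ⟨C=((λx. (x x)) (λx. (x x))); E=∅; S=∅; K=∅⟩
1. ⟨C=(λx. (x x)); E=∅; S=∅; K=[arg]⟩
2. ⟨C=(λx. (x x)); E=∅; S=∅; K=[fun]⟩
3. ⟨C=(x x); E={x↦0}; S={0↦clo(λx. (x x), ∅)}; K=∅⟩
4. ⟨C=x; E={x↦0}; S={0↦clo(λx. (x x), ∅)}; K=[arg]⟩
5. ⟨C=x; E={x↦0}; S={0↦clo(λx. (x x), ∅)}; K=[fun]⟩
6. ⟨C=(x x); E={x↦1}; S={0↦clo(λx. (x x), ∅), 1↦clo(λx. (x x), ∅)}; K=∅⟩
7. ⟨C=x; E={x↦1}; S={0↦clo(λx. (x x), ∅), 1↦clo(λx. (x x), ∅)}; K=[arg]⟩
8. ⟨C=x; E={x↦1}; S={0↦clo(λx. (x x), ∅), 1↦clo(λx. (x x), ∅)}; K=[fun]⟩
9. ⟨C=(x x); E={x↦2}; S={0↦clo(λx. (x x), ∅), 1↦clo(λx. (x x), ∅), 2↦clo(λx. (x x), ∅)}; K=∅⟩
10. ⟨C=x; E={x↦2}; S={0↦clo(λx. (x x), ∅), 1↦clo(λx. (x x), ∅), 2↦clo(λx. (x x), ∅)}; K=[arg]⟩
11. ⟨C=x; E={x↦2}; S={0↦clo(λx. (x x), ∅), 1↦clo(λx. (x x), ∅), 2↦clo(λx. (x x), ∅)}; K=[fun]⟩
12. ⟨C=(x x); E={x↦3}; S={0↦clo(λx. (x x), ∅), 1↦clo(λx. (x x), ∅), 2↦clo(λx. (x x), ∅), 3↦clo(λx. (x x), ∅)}; K=∅⟩
13. ⟨C=x; E={x↦3}; S={0↦clo(λx. (x x), ∅), 1↦clo(λx. (x x), ∅), 2↦clo(λx. (x x), ∅), 3↦clo(λx. (x x), ∅)}; K=[arg]⟩
14. ⟨C=x; E={x↦3}; S={0↦clo(λx. (x x), ∅), 1↦clo(λx. (x x), ∅), 2↦clo(λx. (x x), ∅), 3↦clo(λx. (x x), ∅)}; K=[fun]⟩
15. ⟨C=(x x); E={x↦4}; S={0↦clo(λx. (x x), ∅), 1↦clo(λx. (x x), ∅), 2↦clo(λx. (x x), ∅), 3↦clo(λx. (x x), ∅), 4↦clo(λx. (x x), ∅)}; K=∅⟩
16. ⟨C=x; E={x↦4}; S={0↦clo(λx. (x x), ∅), 1↦clo(λx. (x x), ∅), 2↦clo(λx. (x x), ∅), 3↦clo(λx. (x x), ∅), 4↦clo(λx. (x x), ∅)}; K=[arg]⟩
17. ⟨C=x; E={x↦4}; S={0↦clo(λx. (x x), ∅), 1↦clo(λx. (x x), ∅), 2↦clo(λx. (x x), ∅), 3↦clo(λx. (x x), ∅), 4↦clo(λx. (x x), ∅)}; K=[fun]⟩
18. ⟨C=(x x); E={x↦5}; S={0↦clo(λx. (x x), ∅), 1↦clo(λx. (x x), ∅), 2↦clo(λx. (x x), ∅), 3↦clo(λx. (x x), ∅), 4↦clo(λx. (x x), ∅), 5↦clo(λx. (x x), ∅)}; K=∅⟩
→ 18 transitions taken and the configuration is still not final: no result within 18 steps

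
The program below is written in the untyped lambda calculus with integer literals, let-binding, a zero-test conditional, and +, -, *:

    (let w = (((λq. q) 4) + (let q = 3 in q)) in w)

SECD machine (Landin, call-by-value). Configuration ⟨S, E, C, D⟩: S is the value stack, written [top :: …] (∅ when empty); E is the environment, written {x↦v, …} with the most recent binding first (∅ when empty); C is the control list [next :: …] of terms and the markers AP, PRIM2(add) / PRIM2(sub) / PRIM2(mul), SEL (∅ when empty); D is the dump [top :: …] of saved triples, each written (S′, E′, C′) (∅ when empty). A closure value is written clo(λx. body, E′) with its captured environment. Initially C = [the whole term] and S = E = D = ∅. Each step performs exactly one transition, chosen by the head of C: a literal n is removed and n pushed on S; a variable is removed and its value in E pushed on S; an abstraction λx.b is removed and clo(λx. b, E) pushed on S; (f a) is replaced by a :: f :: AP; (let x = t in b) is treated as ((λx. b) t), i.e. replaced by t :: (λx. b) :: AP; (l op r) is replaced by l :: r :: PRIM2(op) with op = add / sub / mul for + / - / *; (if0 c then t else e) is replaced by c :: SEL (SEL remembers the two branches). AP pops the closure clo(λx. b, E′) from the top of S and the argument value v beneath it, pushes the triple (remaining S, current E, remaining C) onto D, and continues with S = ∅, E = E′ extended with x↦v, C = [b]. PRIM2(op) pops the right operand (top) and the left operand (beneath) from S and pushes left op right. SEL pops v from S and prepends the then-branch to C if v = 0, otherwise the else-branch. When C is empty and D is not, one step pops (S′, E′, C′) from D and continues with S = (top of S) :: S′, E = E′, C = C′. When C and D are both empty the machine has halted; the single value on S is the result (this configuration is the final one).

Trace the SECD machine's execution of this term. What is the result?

Answer: 7

Execution trace:
0. <S=∅, E=∅, C=[(let w = (((λq. q) 4) + (let q = 3 in q)) in w)], D=∅>
1. <S=∅, E=∅, C=[(((λq. q) 4) + (let q = 3 in q)) :: (λw. w) :: AP], D=∅>
2. <S=∅, E=∅, C=[((λq. q) 4) :: (let q = 3 in q) :: PRIM2(add) :: (λw. w) :: AP], D=∅>
3. <S=∅, E=∅, C=[4 :: (λq. q) :: AP :: (let q = 3 in q) :: PRIM2(add) :: (λw. w) :: AP], D=∅>
4. <S=[4], E=∅, C=[(λq. q) :: AP :: (let q = 3 in q) :: PRIM2(add) :: (λw. w) :: AP], D=∅>
5. <S=[clo(λq. q, ∅) :: 4], E=∅, C=[AP :: (let q = 3 in q) :: PRIM2(add) :: (λw. w) :: AP], D=∅>
6. <S=∅, E={q↦4}, C=[q], D=[(∅, ∅, [(let q = 3 in q) :: PRIM2(add) :: (λw. w) :: AP])]>
7. <S=[4], E={q↦4}, C=∅, D=[(∅, ∅, [(let q = 3 in q) :: PRIM2(add) :: (λw. w) :: AP])]>
8. <S=[4], E=∅, C=[(let q = 3 in q) :: PRIM2(add) :: (λw. w) :: AP], D=∅>
9. <S=[4], E=∅, C=[3 :: (λq. q) :: AP :: PRIM2(add) :: (λw. w) :: AP], D=∅>
10. <S=[3 :: 4], E=∅, C=[(λq. q) :: AP :: PRIM2(add) :: (λw. w) :: AP], D=∅>
11. <S=[clo(λq. q, ∅) :: 3 :: 4], E=∅, C=[AP :: PRIM2(add) :: (λw. w) :: AP], D=∅>
12. <S=∅, E={q↦3}, C=[q], D=[([4], ∅, [PRIM2(add) :: (λw. w) :: AP])]>
13. <S=[3], E={q↦3}, C=∅, D=[([4], ∅, [PRIM2(add) :: (λw. w) :: AP])]>
14. <S=[3 :: 4], E=∅, C=[PRIM2(add) :: (λw. w) :: AP], D=∅>
15. <S=[7], E=∅, C=[(λw. w) :: AP], D=∅>
16. <S=[clo(λw. w, ∅) :: 7], E=∅, C=[AP], D=∅>
17. <S=∅, E={w↦7}, C=[w], D=[(∅, ∅, ∅)]>
18. <S=[7], E={w↦7}, C=∅, D=[(∅, ∅, ∅)]>
19. <S=[7], E=∅, C=∅, D=∅>
→ final value 7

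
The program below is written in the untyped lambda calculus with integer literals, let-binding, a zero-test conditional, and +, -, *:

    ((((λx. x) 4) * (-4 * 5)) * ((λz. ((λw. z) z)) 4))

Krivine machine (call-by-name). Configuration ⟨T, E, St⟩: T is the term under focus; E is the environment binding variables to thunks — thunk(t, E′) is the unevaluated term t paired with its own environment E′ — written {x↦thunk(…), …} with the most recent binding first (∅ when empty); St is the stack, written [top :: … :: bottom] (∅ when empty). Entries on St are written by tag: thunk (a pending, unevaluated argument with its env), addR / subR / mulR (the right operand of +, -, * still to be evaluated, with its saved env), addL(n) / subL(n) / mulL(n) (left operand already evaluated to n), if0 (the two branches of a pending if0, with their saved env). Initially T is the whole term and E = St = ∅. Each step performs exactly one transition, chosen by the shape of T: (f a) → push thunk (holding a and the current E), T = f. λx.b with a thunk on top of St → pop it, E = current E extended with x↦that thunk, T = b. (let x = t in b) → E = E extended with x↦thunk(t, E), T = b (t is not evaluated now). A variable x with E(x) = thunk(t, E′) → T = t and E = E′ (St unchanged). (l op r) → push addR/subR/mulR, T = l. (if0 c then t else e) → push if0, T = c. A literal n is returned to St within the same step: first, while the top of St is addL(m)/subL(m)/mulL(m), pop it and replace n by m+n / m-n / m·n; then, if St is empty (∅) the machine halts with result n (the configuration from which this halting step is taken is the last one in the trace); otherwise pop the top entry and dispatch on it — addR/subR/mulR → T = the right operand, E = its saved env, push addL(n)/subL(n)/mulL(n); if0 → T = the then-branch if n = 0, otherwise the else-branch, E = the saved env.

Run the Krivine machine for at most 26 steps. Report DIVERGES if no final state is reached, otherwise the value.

Answer: -320

Derivation:
t=0: ⟨T=((((λx. x) 4) * (-4 * 5)) * ((λz. ((λw. z) z)) 4)); E=∅; St=∅⟩
t=1: ⟨T=(((λx. x) 4) * (-4 * 5)); E=∅; St=[mulR]⟩
t=2: ⟨T=((λx. x) 4); E=∅; St=[mulR :: mulR]⟩
t=3: ⟨T=(λx. x); E=∅; St=[thunk :: mulR :: mulR]⟩
t=4: ⟨T=x; E={x↦thunk(4, ∅)}; St=[mulR :: mulR]⟩
t=5: ⟨T=4; E=∅; St=[mulR :: mulR]⟩
t=6: ⟨T=(-4 * 5); E=∅; St=[mulL(4) :: mulR]⟩
t=7: ⟨T=-4; E=∅; St=[mulR :: mulL(4) :: mulR]⟩
t=8: ⟨T=5; E=∅; St=[mulL(-4) :: mulL(4) :: mulR]⟩
t=9: ⟨T=((λz. ((λw. z) z)) 4); E=∅; St=[mulL(-80)]⟩
t=10: ⟨T=(λz. ((λw. z) z)); E=∅; St=[thunk :: mulL(-80)]⟩
t=11: ⟨T=((λw. z) z); E={z↦thunk(4, ∅)}; St=[mulL(-80)]⟩
t=12: ⟨T=(λw. z); E={z↦thunk(4, ∅)}; St=[thunk :: mulL(-80)]⟩
t=13: ⟨T=z; E={w↦thunk(z, {z↦thunk(4, ∅)}), z↦thunk(4, ∅)}; St=[mulL(-80)]⟩
t=14: ⟨T=4; E=∅; St=[mulL(-80)]⟩
→ final value -320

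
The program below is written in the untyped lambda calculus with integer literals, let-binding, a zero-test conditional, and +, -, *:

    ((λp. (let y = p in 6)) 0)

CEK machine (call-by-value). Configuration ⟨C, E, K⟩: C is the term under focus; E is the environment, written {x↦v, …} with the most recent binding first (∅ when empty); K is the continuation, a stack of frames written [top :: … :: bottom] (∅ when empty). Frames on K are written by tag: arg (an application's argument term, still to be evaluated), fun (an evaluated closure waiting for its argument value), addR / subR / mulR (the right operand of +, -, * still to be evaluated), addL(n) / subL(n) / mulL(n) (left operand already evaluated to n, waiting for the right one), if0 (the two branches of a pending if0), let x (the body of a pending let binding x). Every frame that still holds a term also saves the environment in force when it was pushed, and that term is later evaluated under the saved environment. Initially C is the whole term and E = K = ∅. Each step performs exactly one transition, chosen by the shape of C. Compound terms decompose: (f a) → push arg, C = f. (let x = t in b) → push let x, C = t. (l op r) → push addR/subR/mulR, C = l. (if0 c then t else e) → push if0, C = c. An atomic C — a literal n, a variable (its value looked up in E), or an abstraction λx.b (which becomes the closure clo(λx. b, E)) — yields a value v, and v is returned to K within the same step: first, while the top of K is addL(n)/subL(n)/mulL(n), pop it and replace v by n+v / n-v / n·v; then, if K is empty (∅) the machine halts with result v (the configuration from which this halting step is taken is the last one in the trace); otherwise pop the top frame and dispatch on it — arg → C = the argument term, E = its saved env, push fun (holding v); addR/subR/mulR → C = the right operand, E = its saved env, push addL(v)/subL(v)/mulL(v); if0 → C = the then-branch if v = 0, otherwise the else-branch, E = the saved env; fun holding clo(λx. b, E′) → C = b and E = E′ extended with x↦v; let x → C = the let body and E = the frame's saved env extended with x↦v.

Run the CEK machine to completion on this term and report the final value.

Answer: 6

Execution trace:
step 0: ⟨C=((λp. (let y = p in 6)) 0); E=∅; K=∅⟩
step 1: ⟨C=(λp. (let y = p in 6)); E=∅; K=[arg]⟩
step 2: ⟨C=0; E=∅; K=[fun]⟩
step 3: ⟨C=(let y = p in 6); E={p↦0}; K=∅⟩
step 4: ⟨C=p; E={p↦0}; K=[let y]⟩
step 5: ⟨C=6; E={y↦0, p↦0}; K=∅⟩
→ final value 6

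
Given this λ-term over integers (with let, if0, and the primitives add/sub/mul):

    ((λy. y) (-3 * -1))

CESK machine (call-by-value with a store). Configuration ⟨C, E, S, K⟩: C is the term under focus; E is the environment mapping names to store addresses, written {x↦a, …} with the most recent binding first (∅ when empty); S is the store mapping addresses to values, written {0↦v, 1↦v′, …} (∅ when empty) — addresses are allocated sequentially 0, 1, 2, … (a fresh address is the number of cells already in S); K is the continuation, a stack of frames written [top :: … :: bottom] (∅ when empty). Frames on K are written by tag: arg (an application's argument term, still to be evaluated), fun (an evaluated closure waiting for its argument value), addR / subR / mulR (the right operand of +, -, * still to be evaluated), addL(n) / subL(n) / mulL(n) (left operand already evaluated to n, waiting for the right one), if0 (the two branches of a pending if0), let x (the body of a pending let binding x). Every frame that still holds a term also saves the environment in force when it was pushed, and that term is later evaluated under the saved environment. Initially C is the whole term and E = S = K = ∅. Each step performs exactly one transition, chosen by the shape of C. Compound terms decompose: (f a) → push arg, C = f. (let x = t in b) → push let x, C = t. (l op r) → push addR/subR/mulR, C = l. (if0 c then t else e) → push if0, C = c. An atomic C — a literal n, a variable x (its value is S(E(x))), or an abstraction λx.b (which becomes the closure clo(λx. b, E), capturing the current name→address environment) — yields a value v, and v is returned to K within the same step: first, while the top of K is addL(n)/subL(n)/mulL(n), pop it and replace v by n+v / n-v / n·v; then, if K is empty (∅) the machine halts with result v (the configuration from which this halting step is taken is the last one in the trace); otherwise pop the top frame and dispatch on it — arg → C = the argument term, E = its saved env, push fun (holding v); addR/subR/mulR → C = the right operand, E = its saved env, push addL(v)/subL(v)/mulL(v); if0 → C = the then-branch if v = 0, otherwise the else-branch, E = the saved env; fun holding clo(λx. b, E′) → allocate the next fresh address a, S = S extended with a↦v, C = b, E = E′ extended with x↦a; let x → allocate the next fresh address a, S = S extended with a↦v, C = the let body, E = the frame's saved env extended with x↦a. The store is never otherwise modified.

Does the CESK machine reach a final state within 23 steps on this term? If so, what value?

Answer: 3

Derivation:
0. ⟨C=((λy. y) (-3 * -1)); E=∅; S=∅; K=∅⟩
1. ⟨C=(λy. y); E=∅; S=∅; K=[arg]⟩
2. ⟨C=(-3 * -1); E=∅; S=∅; K=[fun]⟩
3. ⟨C=-3; E=∅; S=∅; K=[mulR :: fun]⟩
4. ⟨C=-1; E=∅; S=∅; K=[mulL(-3) :: fun]⟩
5. ⟨C=y; E={y↦0}; S={0↦3}; K=∅⟩
→ final value 3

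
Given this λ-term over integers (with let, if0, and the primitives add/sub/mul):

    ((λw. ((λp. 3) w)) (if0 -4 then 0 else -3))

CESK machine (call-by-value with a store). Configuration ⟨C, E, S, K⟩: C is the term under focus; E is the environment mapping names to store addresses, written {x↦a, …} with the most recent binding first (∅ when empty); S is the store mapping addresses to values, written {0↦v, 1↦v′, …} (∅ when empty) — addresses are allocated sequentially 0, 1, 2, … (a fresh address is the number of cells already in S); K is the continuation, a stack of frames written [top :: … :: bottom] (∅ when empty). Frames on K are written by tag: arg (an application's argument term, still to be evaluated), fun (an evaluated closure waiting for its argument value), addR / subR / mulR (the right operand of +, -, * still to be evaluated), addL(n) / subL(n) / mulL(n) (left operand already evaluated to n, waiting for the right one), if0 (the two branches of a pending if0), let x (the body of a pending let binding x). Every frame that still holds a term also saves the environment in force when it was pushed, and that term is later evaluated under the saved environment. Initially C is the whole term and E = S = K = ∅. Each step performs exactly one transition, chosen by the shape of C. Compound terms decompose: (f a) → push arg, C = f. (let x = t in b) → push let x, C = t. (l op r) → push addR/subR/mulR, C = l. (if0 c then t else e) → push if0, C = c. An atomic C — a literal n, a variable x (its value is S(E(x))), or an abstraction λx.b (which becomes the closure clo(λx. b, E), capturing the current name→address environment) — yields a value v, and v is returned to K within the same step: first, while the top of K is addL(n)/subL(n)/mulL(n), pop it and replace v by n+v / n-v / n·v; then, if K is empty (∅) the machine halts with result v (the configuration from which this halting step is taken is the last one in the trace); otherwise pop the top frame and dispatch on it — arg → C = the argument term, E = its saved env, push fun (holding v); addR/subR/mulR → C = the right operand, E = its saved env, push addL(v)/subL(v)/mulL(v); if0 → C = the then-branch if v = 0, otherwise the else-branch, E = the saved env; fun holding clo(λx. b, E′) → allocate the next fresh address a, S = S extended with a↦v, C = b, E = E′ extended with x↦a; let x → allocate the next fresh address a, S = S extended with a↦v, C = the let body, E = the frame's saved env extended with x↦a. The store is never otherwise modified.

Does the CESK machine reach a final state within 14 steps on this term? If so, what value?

t=0: <C=((λw. ((λp. 3) w)) (if0 -4 then 0 else -3)), E=∅, S=∅, K=∅>
t=1: <C=(λw. ((λp. 3) w)), E=∅, S=∅, K=[arg]>
t=2: <C=(if0 -4 then 0 else -3), E=∅, S=∅, K=[fun]>
t=3: <C=-4, E=∅, S=∅, K=[if0 :: fun]>
t=4: <C=-3, E=∅, S=∅, K=[fun]>
t=5: <C=((λp. 3) w), E={w↦0}, S={0↦-3}, K=∅>
t=6: <C=(λp. 3), E={w↦0}, S={0↦-3}, K=[arg]>
t=7: <C=w, E={w↦0}, S={0↦-3}, K=[fun]>
t=8: <C=3, E={p↦1, w↦0}, S={0↦-3, 1↦-3}, K=∅>
→ final value 3

Answer: 3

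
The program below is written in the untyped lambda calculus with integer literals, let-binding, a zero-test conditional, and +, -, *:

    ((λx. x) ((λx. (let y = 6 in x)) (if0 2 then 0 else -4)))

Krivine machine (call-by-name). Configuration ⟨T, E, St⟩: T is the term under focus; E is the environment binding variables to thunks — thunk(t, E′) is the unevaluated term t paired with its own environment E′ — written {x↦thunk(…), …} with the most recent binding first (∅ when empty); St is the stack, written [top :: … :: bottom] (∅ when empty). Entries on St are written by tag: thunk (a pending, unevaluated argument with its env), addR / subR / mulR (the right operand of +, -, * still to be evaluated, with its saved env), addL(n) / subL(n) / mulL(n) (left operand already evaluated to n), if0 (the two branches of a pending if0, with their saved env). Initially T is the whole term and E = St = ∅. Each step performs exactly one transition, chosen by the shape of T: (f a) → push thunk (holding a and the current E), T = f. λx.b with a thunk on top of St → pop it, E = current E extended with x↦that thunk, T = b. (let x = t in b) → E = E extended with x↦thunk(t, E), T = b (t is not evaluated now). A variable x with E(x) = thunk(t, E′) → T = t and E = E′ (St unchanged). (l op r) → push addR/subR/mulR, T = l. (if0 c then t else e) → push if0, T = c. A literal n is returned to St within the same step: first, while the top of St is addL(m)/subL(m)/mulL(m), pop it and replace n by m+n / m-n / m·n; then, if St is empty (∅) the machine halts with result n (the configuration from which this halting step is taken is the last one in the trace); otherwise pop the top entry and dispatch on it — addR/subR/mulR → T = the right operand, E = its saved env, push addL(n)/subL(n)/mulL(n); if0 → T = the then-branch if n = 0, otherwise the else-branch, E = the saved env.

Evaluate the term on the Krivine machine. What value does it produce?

Answer: -4

Execution trace:
step 0: [T=((λx. x) ((λx. (let y = 6 in x)) (if0 2 then 0 else -4))) | E=∅ | St=∅]
step 1: [T=(λx. x) | E=∅ | St=[thunk]]
step 2: [T=x | E={x↦thunk(((λx. (let y = 6 in x)) (if0 2 then 0 else -4)), ∅)} | St=∅]
step 3: [T=((λx. (let y = 6 in x)) (if0 2 then 0 else -4)) | E=∅ | St=∅]
step 4: [T=(λx. (let y = 6 in x)) | E=∅ | St=[thunk]]
step 5: [T=(let y = 6 in x) | E={x↦thunk((if0 2 then 0 else -4), ∅)} | St=∅]
step 6: [T=x | E={y↦thunk(6, {x↦thunk((if0 2 then 0 else -4), ∅)}), x↦thunk((if0 2 then 0 else -4), ∅)} | St=∅]
step 7: [T=(if0 2 then 0 else -4) | E=∅ | St=∅]
step 8: [T=2 | E=∅ | St=[if0]]
step 9: [T=-4 | E=∅ | St=∅]
→ final value -4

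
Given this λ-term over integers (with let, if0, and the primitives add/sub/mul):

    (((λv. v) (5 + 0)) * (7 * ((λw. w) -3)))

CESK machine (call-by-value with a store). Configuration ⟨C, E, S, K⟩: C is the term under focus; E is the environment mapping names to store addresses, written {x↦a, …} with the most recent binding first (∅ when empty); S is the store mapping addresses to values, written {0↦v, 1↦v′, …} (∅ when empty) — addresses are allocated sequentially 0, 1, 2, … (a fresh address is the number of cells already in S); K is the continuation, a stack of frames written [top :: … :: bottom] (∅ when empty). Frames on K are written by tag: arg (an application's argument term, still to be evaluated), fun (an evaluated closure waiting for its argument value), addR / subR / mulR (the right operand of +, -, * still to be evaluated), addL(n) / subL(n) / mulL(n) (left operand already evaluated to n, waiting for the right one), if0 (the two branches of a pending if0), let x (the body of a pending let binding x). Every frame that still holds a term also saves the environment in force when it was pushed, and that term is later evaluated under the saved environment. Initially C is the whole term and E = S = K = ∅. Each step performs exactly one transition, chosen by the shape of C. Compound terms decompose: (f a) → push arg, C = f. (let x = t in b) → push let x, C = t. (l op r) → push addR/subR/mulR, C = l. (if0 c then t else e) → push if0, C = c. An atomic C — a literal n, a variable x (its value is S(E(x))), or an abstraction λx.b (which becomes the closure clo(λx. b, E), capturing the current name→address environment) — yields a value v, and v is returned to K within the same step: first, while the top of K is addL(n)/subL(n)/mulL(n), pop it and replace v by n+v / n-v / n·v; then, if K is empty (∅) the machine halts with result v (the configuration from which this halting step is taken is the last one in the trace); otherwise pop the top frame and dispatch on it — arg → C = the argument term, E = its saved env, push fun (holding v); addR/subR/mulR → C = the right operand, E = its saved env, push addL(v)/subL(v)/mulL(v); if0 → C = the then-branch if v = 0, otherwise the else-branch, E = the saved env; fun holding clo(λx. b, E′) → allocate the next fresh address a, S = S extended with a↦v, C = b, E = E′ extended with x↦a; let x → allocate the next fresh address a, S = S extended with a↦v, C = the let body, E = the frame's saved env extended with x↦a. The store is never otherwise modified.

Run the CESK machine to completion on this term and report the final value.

Answer: -105

Execution trace:
[0] [C=(((λv. v) (5 + 0)) * (7 * ((λw. w) -3))) | E=∅ | S=∅ | K=∅]
[1] [C=((λv. v) (5 + 0)) | E=∅ | S=∅ | K=[mulR]]
[2] [C=(λv. v) | E=∅ | S=∅ | K=[arg :: mulR]]
[3] [C=(5 + 0) | E=∅ | S=∅ | K=[fun :: mulR]]
[4] [C=5 | E=∅ | S=∅ | K=[addR :: fun :: mulR]]
[5] [C=0 | E=∅ | S=∅ | K=[addL(5) :: fun :: mulR]]
[6] [C=v | E={v↦0} | S={0↦5} | K=[mulR]]
[7] [C=(7 * ((λw. w) -3)) | E=∅ | S={0↦5} | K=[mulL(5)]]
[8] [C=7 | E=∅ | S={0↦5} | K=[mulR :: mulL(5)]]
[9] [C=((λw. w) -3) | E=∅ | S={0↦5} | K=[mulL(7) :: mulL(5)]]
[10] [C=(λw. w) | E=∅ | S={0↦5} | K=[arg :: mulL(7) :: mulL(5)]]
[11] [C=-3 | E=∅ | S={0↦5} | K=[fun :: mulL(7) :: mulL(5)]]
[12] [C=w | E={w↦1} | S={0↦5, 1↦-3} | K=[mulL(7) :: mulL(5)]]
→ final value -105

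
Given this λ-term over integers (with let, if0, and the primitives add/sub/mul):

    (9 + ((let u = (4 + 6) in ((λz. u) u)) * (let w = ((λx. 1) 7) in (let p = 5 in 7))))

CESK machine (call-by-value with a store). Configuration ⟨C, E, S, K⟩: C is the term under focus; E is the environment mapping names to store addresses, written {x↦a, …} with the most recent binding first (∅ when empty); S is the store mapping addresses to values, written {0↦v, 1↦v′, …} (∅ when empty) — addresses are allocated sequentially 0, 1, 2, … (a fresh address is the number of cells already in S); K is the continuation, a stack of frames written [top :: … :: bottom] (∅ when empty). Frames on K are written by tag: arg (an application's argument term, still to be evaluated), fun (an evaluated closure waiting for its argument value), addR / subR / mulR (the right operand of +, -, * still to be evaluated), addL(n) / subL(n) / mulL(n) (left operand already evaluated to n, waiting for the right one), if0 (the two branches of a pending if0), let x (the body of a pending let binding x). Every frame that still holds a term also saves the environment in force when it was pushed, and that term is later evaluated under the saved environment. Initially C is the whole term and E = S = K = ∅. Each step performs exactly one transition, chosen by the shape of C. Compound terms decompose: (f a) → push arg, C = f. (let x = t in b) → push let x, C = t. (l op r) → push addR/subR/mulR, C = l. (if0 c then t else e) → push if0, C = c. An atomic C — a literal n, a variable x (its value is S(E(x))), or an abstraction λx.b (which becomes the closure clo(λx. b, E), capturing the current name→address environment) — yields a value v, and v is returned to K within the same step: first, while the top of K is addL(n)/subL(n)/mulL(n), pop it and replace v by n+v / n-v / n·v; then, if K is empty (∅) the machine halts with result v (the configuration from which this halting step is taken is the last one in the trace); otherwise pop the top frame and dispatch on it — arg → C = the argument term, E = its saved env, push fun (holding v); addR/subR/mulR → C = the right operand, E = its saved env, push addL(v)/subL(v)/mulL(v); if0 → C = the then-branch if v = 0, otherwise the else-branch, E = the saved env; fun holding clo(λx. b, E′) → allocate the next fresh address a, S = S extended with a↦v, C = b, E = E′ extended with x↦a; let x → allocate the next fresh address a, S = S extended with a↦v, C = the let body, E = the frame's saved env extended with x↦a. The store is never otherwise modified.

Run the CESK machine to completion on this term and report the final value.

0. ⟨C=(9 + ((let u = (4 + 6) in ((λz. u) u)) * (let w = ((λx. 1) 7) in (let p = 5 in 7)))); E=∅; S=∅; K=∅⟩
1. ⟨C=9; E=∅; S=∅; K=[addR]⟩
2. ⟨C=((let u = (4 + 6) in ((λz. u) u)) * (let w = ((λx. 1) 7) in (let p = 5 in 7))); E=∅; S=∅; K=[addL(9)]⟩
3. ⟨C=(let u = (4 + 6) in ((λz. u) u)); E=∅; S=∅; K=[mulR :: addL(9)]⟩
4. ⟨C=(4 + 6); E=∅; S=∅; K=[let u :: mulR :: addL(9)]⟩
5. ⟨C=4; E=∅; S=∅; K=[addR :: let u :: mulR :: addL(9)]⟩
6. ⟨C=6; E=∅; S=∅; K=[addL(4) :: let u :: mulR :: addL(9)]⟩
7. ⟨C=((λz. u) u); E={u↦0}; S={0↦10}; K=[mulR :: addL(9)]⟩
8. ⟨C=(λz. u); E={u↦0}; S={0↦10}; K=[arg :: mulR :: addL(9)]⟩
9. ⟨C=u; E={u↦0}; S={0↦10}; K=[fun :: mulR :: addL(9)]⟩
10. ⟨C=u; E={z↦1, u↦0}; S={0↦10, 1↦10}; K=[mulR :: addL(9)]⟩
11. ⟨C=(let w = ((λx. 1) 7) in (let p = 5 in 7)); E=∅; S={0↦10, 1↦10}; K=[mulL(10) :: addL(9)]⟩
12. ⟨C=((λx. 1) 7); E=∅; S={0↦10, 1↦10}; K=[let w :: mulL(10) :: addL(9)]⟩
13. ⟨C=(λx. 1); E=∅; S={0↦10, 1↦10}; K=[arg :: let w :: mulL(10) :: addL(9)]⟩
14. ⟨C=7; E=∅; S={0↦10, 1↦10}; K=[fun :: let w :: mulL(10) :: addL(9)]⟩
15. ⟨C=1; E={x↦2}; S={0↦10, 1↦10, 2↦7}; K=[let w :: mulL(10) :: addL(9)]⟩
16. ⟨C=(let p = 5 in 7); E={w↦3}; S={0↦10, 1↦10, 2↦7, 3↦1}; K=[mulL(10) :: addL(9)]⟩
17. ⟨C=5; E={w↦3}; S={0↦10, 1↦10, 2↦7, 3↦1}; K=[let p :: mulL(10) :: addL(9)]⟩
18. ⟨C=7; E={p↦4, w↦3}; S={0↦10, 1↦10, 2↦7, 3↦1, 4↦5}; K=[mulL(10) :: addL(9)]⟩
→ final value 79

Answer: 79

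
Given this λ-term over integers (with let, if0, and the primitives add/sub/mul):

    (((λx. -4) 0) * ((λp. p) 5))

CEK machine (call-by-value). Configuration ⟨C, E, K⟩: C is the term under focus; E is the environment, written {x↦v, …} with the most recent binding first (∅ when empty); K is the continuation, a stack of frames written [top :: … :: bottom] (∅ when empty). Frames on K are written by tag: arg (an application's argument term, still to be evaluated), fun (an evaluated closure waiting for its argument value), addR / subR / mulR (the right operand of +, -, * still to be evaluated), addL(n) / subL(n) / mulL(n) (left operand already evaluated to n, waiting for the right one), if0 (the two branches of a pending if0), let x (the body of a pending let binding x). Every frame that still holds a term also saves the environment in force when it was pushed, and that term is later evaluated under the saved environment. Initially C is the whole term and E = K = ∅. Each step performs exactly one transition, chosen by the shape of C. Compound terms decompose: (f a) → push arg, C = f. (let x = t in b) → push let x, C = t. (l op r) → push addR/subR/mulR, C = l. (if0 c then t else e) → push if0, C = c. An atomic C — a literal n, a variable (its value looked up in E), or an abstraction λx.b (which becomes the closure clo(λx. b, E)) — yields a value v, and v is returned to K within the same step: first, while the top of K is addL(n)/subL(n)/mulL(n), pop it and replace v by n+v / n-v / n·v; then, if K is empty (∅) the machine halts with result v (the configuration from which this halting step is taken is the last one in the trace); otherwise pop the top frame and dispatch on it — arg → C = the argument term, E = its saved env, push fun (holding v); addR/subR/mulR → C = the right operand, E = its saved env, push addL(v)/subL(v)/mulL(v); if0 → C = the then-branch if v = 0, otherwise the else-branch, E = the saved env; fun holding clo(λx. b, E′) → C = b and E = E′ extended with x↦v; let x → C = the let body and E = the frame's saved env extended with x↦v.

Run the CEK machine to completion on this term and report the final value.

step 0: <C=(((λx. -4) 0) * ((λp. p) 5)), E=∅, K=∅>
step 1: <C=((λx. -4) 0), E=∅, K=[mulR]>
step 2: <C=(λx. -4), E=∅, K=[arg :: mulR]>
step 3: <C=0, E=∅, K=[fun :: mulR]>
step 4: <C=-4, E={x↦0}, K=[mulR]>
step 5: <C=((λp. p) 5), E=∅, K=[mulL(-4)]>
step 6: <C=(λp. p), E=∅, K=[arg :: mulL(-4)]>
step 7: <C=5, E=∅, K=[fun :: mulL(-4)]>
step 8: <C=p, E={p↦5}, K=[mulL(-4)]>
→ final value -20

Answer: -20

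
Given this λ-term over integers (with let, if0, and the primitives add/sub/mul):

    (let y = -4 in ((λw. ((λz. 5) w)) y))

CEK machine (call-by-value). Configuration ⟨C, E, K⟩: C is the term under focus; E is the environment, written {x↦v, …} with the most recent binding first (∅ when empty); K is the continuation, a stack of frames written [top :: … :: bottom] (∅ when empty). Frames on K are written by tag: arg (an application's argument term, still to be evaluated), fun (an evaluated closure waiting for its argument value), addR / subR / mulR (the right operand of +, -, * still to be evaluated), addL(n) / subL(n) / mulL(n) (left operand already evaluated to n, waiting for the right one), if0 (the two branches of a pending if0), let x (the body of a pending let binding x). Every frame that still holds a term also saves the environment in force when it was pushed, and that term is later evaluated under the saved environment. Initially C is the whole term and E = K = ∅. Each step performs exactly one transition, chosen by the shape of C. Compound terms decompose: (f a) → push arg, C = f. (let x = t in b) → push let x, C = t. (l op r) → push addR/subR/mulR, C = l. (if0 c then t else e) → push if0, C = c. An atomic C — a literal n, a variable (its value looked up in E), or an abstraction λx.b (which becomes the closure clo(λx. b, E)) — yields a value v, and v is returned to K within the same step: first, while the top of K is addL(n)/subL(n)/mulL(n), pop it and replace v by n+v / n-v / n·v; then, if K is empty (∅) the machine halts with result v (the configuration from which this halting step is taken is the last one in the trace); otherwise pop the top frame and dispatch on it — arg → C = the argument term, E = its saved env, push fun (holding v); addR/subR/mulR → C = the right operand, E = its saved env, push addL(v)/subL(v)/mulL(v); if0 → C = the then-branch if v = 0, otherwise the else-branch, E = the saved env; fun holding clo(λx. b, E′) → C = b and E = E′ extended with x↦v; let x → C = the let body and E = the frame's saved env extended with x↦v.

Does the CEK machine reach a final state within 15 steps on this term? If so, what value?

Answer: 5

Execution trace:
t=0: ⟨C=(let y = -4 in ((λw. ((λz. 5) w)) y)); E=∅; K=∅⟩
t=1: ⟨C=-4; E=∅; K=[let y]⟩
t=2: ⟨C=((λw. ((λz. 5) w)) y); E={y↦-4}; K=∅⟩
t=3: ⟨C=(λw. ((λz. 5) w)); E={y↦-4}; K=[arg]⟩
t=4: ⟨C=y; E={y↦-4}; K=[fun]⟩
t=5: ⟨C=((λz. 5) w); E={w↦-4, y↦-4}; K=∅⟩
t=6: ⟨C=(λz. 5); E={w↦-4, y↦-4}; K=[arg]⟩
t=7: ⟨C=w; E={w↦-4, y↦-4}; K=[fun]⟩
t=8: ⟨C=5; E={z↦-4, w↦-4, y↦-4}; K=∅⟩
→ final value 5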